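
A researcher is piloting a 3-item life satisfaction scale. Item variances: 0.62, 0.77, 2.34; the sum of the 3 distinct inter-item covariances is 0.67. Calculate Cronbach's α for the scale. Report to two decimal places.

Cronbach's α = 0.40

Σσ²ᵢ = 0.62 + 0.77 + 2.34 = 3.73
Sum of distinct covariances = 0.67
total variance = Σσ²ᵢ + 2·Σcov = 3.73 + 2 × 0.67 = 5.07
α = (3/2)·(1 − 3.73/5.07) = 0.40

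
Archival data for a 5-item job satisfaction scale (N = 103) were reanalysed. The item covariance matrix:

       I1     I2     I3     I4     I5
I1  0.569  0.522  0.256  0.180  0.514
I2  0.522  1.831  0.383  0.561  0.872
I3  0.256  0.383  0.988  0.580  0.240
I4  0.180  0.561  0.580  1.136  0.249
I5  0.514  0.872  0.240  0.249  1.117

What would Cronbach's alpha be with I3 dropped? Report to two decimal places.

α = 0.74

Remaining items: I1, I2, I4, I5 (k = 4).
sum of item variances = 0.569 + 1.831 + 1.136 + 1.117 = 4.653
σ²_total = 4.653 + 2 × 2.898 = 10.449
α (item deleted) = (4/3)·(1 − 4.653/10.449) = 0.74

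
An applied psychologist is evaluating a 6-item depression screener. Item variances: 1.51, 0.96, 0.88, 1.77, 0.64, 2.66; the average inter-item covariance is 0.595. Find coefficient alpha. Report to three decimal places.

Σσ²ᵢ = 1.51 + 0.96 + 0.88 + 1.77 + 0.64 + 2.66 = 8.42
Sum of the 15 distinct covariances = 15 × 0.595 = 8.925
Var(T) = Σσ²ᵢ + 2·Σcov = 8.42 + 2 × 8.925 = 26.270
α = (6/5)·(1 − 8.42/26.270) = 0.815

α = 0.815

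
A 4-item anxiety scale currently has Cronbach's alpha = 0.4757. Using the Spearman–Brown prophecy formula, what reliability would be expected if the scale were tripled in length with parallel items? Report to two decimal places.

predicted reliability = 0.73

Length factor m = 3
α' = m·α / (1 + (m−1)·α)
   = 3 × 0.4757 / (1 + (3 − 1) × 0.4757)
   = 1.4271 / 1.9514 = 0.73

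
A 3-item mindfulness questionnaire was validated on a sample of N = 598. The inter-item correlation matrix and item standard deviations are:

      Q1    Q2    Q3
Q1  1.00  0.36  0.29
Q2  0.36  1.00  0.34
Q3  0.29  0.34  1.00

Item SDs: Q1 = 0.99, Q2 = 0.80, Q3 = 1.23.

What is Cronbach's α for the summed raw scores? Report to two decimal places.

Σσ²ᵢ = 0.99² + 0.80² + 1.23² = 3.1330
Covariances σ_ij = r_ij · s_i · s_j:
  σ(Q1,Q2) = 0.36 × 0.99 × 0.80 = 0.2851
  σ(Q1,Q3) = 0.29 × 0.99 × 1.23 = 0.3531
  σ(Q2,Q3) = 0.34 × 0.80 × 1.23 = 0.3346
σ²_T = Σσ²ᵢ + 2·Σσ_ij = 3.1330 + 2 × 0.9728 = 5.0786
α = (3/2)·(1 − 3.1330/5.0786) = 0.57

Cronbach's α = 0.57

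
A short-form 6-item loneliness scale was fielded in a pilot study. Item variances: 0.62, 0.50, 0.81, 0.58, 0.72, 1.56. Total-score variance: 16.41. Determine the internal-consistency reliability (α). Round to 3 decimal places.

α = 0.850

Σσᵢ² = 0.62 + 0.50 + 0.81 + 0.58 + 0.72 + 1.56 = 4.79
α = (k/(k−1))·(1 − Σσᵢ²/total variance) = (6/5)·(1 − 4.79/16.41) = 0.850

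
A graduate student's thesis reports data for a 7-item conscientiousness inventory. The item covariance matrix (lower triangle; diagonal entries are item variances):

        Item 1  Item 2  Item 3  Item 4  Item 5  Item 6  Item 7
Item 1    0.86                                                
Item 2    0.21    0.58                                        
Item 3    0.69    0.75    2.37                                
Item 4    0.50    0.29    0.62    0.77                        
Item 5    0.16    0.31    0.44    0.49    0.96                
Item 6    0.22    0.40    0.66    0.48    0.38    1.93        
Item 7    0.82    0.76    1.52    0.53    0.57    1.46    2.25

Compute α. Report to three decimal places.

sum of item variances = 0.86 + 0.58 + 2.37 + 0.77 + 0.96 + 1.93 + 2.25 = 9.72
Σ_{i<j} σ_ij = 12.26
σ²_T = 9.72 + 2 × 12.26 = 34.24
α = (k/(k−1))·(1 − sum of item variances/σ²_T) = (7/6)·(1 − 9.72/34.24) = 0.835

α = 0.835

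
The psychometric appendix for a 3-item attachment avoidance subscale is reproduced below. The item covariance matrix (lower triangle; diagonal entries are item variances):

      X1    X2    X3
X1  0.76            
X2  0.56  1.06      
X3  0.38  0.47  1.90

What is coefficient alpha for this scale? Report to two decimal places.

coefficient alpha = 0.65

Σσ²ᵢ = 0.76 + 1.06 + 1.90 = 3.72
Sum of the distinct covariances = 1.41
total variance = 3.72 + 2 × 1.41 = 6.54
α = (k/(k−1))·(1 − Σσ²ᵢ/total variance) = (3/2)·(1 − 3.72/6.54) = 0.65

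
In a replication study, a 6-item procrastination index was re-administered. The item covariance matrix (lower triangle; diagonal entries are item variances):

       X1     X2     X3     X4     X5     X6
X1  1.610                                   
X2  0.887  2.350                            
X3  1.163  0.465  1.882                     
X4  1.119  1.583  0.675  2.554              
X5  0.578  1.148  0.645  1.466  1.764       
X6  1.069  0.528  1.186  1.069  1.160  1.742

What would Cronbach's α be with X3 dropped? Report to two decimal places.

Remaining items: X1, X2, X4, X5, X6 (k = 5).
sum of item variances = 1.610 + 2.350 + 2.554 + 1.764 + 1.742 = 10.020
σ²_total = 10.020 + 2 × 10.607 = 31.234
α (item deleted) = (5/4)·(1 − 10.020/31.234) = 0.85

α = 0.85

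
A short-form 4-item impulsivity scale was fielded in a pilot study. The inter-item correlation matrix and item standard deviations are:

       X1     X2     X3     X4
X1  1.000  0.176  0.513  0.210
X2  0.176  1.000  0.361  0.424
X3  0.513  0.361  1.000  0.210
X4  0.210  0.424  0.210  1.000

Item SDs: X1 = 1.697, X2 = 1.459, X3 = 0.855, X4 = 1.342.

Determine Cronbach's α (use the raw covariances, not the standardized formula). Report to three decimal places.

α = 0.610

Σσ²ᵢ = 1.697² + 1.459² + 0.855² + 1.342² = 7.5405
Covariances σ_ij = r_ij · s_i · s_j:
  σ(X1,X2) = 0.176 × 1.697 × 1.459 = 0.4358
  σ(X1,X3) = 0.513 × 1.697 × 0.855 = 0.7443
  σ(X1,X4) = 0.210 × 1.697 × 1.342 = 0.4782
  σ(X2,X3) = 0.361 × 1.459 × 0.855 = 0.4503
  σ(X2,X4) = 0.424 × 1.459 × 1.342 = 0.8302
  σ(X3,X4) = 0.210 × 0.855 × 1.342 = 0.2410
σ²_T = Σσ²ᵢ + 2·Σσ_ij = 7.5405 + 2 × 3.1798 = 13.9001
α = (4/3)·(1 − 7.5405/13.9001) = 0.610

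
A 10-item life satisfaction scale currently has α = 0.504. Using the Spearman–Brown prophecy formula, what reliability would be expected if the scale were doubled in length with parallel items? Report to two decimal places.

Length factor m = 2
α' = m·α / (1 + (m−1)·α)
   = 2 × 0.504 / (1 + (2 − 1) × 0.504)
   = 1.0080 / 1.5040 = 0.67

predicted reliability = 0.67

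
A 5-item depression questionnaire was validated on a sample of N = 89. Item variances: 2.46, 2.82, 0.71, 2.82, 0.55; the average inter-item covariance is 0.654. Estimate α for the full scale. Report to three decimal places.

α = 0.729

sum of item variances = 2.46 + 2.82 + 0.71 + 2.82 + 0.55 = 9.36
Sum of the 10 distinct covariances = 10 × 0.654 = 6.540
total variance = sum of item variances + 2·Σcov = 9.36 + 2 × 6.540 = 22.440
α = (5/4)·(1 − 9.36/22.440) = 0.729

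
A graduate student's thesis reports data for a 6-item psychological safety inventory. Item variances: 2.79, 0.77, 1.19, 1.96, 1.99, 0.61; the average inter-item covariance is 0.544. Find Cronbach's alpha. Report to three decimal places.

Σσ²ᵢ = 2.79 + 0.77 + 1.19 + 1.96 + 1.99 + 0.61 = 9.31
Sum of the 15 distinct covariances = 15 × 0.544 = 8.160
Var(T) = Σσ²ᵢ + 2·Σcov = 9.31 + 2 × 8.160 = 25.630
α = (6/5)·(1 − 9.31/25.630) = 0.764

α = 0.764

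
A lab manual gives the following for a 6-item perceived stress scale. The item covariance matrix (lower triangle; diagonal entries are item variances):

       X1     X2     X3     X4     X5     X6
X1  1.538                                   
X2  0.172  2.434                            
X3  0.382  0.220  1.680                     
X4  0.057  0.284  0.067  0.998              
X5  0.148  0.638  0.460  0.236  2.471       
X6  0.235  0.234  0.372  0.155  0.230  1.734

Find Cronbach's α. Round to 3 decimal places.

Cronbach's α = 0.501

Σσᵢ² = 1.538 + 2.434 + 1.680 + 0.998 + 2.471 + 1.734 = 10.855
Σ_{i<j} σ_ij = 3.890
σ²_T = 10.855 + 2 × 3.890 = 18.635
α = (k/(k−1))·(1 − Σσᵢ²/σ²_T) = (6/5)·(1 − 10.855/18.635) = 0.501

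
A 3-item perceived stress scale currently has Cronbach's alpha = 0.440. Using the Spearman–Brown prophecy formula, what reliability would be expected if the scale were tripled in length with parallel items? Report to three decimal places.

Length factor m = 3
α' = m·α / (1 + (m−1)·α)
   = 3 × 0.440 / (1 + (3 − 1) × 0.440)
   = 1.3200 / 1.8800 = 0.702

predicted reliability = 0.702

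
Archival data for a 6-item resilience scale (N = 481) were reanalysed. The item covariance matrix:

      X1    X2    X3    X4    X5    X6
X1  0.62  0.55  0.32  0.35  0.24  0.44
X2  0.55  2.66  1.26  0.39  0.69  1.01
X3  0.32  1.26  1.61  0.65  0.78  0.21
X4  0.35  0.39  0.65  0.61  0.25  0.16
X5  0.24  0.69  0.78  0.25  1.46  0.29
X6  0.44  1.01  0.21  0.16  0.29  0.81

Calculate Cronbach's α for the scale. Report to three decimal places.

Σσᵢ² = 0.62 + 2.66 + 1.61 + 0.61 + 1.46 + 0.81 = 7.77
Sum of the distinct covariances = 7.59
Var(T) = 7.77 + 2 × 7.59 = 22.95
α = (k/(k−1))·(1 − Σσᵢ²/Var(T)) = (6/5)·(1 − 7.77/22.95) = 0.794

Cronbach's α = 0.794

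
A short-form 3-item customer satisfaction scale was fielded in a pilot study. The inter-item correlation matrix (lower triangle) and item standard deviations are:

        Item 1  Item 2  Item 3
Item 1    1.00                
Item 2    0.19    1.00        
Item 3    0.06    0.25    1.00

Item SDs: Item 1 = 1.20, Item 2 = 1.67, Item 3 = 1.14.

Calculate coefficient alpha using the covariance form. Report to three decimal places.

Σσ²ᵢ = 1.20² + 1.67² + 1.14² = 5.5285
Covariances σ_ij = r_ij · s_i · s_j:
  σ(Item 1,Item 2) = 0.19 × 1.20 × 1.67 = 0.3808
  σ(Item 1,Item 3) = 0.06 × 1.20 × 1.14 = 0.0821
  σ(Item 2,Item 3) = 0.25 × 1.67 × 1.14 = 0.4759
σ²_T = Σσ²ᵢ + 2·Σσ_ij = 5.5285 + 2 × 0.9388 = 7.4061
α = (3/2)·(1 − 5.5285/7.4061) = 0.380

α = 0.380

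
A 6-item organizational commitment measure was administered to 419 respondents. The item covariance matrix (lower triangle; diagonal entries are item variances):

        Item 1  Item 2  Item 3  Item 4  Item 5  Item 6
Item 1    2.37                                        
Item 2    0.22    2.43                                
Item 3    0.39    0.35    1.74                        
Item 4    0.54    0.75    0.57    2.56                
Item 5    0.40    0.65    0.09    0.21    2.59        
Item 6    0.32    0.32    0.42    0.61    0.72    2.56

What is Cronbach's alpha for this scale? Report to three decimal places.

α = 0.575

sum of item variances = 2.37 + 2.43 + 1.74 + 2.56 + 2.59 + 2.56 = 14.25
Sum of the distinct covariances = 6.56
Var(T) = 14.25 + 2 × 6.56 = 27.37
α = (k/(k−1))·(1 − sum of item variances/Var(T)) = (6/5)·(1 − 14.25/27.37) = 0.575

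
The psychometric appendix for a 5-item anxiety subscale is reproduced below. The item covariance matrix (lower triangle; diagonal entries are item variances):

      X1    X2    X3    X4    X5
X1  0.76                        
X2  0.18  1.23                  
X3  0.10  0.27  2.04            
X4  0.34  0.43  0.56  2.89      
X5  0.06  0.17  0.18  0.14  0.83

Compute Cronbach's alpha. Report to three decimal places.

Σσᵢ² = 0.76 + 1.23 + 2.04 + 2.89 + 0.83 = 7.75
Σ_{i<j} σ_ij = 2.43
total variance = 7.75 + 2 × 2.43 = 12.61
α = (k/(k−1))·(1 − Σσᵢ²/total variance) = (5/4)·(1 − 7.75/12.61) = 0.482

α = 0.482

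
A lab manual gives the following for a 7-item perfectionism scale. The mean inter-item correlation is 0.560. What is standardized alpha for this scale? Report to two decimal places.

Standardized α = k·r̄ / (1 + (k−1)·r̄) = 7 × 0.560 / (1 + 6 × 0.560)
  = 3.9200 / 4.3600 = 0.90

standardized alpha = 0.90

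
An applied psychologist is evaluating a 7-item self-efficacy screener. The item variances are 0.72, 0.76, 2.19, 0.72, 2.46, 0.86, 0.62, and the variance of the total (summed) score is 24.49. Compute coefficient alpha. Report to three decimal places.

Σσᵢ² = 0.72 + 0.76 + 2.19 + 0.72 + 2.46 + 0.86 + 0.62 = 8.33
α = (k/(k−1))·(1 − Σσᵢ²/Var(T)) = (7/6)·(1 − 8.33/24.49) = 0.770

α = 0.770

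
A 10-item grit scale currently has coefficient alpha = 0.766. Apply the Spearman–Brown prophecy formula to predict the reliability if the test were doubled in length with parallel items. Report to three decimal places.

Length factor m = 2
α' = m·α / (1 + (m−1)·α)
   = 2 × 0.766 / (1 + (2 − 1) × 0.766)
   = 1.5320 / 1.7660 = 0.867

predicted reliability = 0.867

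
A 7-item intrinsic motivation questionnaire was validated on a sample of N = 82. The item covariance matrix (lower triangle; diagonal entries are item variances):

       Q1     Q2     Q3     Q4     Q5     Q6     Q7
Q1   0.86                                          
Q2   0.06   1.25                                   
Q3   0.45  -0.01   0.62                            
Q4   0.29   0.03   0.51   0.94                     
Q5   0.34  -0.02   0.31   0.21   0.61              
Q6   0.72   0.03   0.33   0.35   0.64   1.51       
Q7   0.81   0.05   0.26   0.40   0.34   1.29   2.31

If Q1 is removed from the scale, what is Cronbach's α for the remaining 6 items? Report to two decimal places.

Cronbach's α = 0.68

Remaining items: Q2, Q3, Q4, Q5, Q6, Q7 (k = 6).
ΣVar(i) = 1.25 + 0.62 + 0.94 + 0.61 + 1.51 + 2.31 = 7.24
σ²_T = 7.24 + 2 × 4.72 = 16.68
α (item deleted) = (6/5)·(1 − 7.24/16.68) = 0.68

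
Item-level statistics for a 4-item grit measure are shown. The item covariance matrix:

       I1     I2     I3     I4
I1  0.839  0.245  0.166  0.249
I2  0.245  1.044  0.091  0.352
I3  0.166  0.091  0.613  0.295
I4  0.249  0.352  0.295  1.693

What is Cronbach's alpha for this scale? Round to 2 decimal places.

α = 0.53

Σσᵢ² = 0.839 + 1.044 + 0.613 + 1.693 = 4.189
Σ_{i<j} σ_ij = 1.398
σ²_T = 4.189 + 2 × 1.398 = 6.985
α = (k/(k−1))·(1 − Σσᵢ²/σ²_T) = (4/3)·(1 − 4.189/6.985) = 0.53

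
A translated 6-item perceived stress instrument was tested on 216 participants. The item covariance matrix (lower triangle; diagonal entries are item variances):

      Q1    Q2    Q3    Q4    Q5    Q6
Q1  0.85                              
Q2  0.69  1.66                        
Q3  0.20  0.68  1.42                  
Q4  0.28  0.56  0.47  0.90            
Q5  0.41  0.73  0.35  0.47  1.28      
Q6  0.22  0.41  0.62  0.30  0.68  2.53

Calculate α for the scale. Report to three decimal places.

sum of item variances = 0.85 + 1.66 + 1.42 + 0.90 + 1.28 + 2.53 = 8.64
Σ_{i<j} σ_ij = 7.07
Var(T) = 8.64 + 2 × 7.07 = 22.78
α = (k/(k−1))·(1 − sum of item variances/Var(T)) = (6/5)·(1 − 8.64/22.78) = 0.745

α = 0.745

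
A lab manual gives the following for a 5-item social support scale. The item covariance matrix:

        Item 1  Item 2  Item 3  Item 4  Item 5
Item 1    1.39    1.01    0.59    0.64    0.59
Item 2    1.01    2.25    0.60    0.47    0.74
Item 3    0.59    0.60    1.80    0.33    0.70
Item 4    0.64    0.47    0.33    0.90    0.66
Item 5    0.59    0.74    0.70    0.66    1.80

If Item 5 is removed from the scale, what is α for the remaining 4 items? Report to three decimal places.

α = 0.713

Remaining items: Item 1, Item 2, Item 3, Item 4 (k = 4).
Σσ²ᵢ = 1.39 + 2.25 + 1.80 + 0.90 = 6.34
σ²_T = 6.34 + 2 × 3.64 = 13.62
α (item deleted) = (4/3)·(1 − 6.34/13.62) = 0.713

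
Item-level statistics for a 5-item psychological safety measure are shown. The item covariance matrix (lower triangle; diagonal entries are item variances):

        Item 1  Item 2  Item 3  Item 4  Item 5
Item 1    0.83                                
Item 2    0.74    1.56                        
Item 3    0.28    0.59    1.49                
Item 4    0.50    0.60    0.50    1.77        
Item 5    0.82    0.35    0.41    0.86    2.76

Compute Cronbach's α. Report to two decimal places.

α = 0.72

sum of item variances = 0.83 + 1.56 + 1.49 + 1.77 + 2.76 = 8.41
Sum of the distinct covariances = 5.65
Var(T) = 8.41 + 2 × 5.65 = 19.71
α = (k/(k−1))·(1 − sum of item variances/Var(T)) = (5/4)·(1 − 8.41/19.71) = 0.72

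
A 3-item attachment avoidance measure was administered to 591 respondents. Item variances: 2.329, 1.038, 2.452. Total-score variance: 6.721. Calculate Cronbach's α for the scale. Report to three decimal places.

Σσᵢ² = 2.329 + 1.038 + 2.452 = 5.819
α = (k/(k−1))·(1 − Σσᵢ²/total variance) = (3/2)·(1 − 5.819/6.721) = 0.201

α = 0.201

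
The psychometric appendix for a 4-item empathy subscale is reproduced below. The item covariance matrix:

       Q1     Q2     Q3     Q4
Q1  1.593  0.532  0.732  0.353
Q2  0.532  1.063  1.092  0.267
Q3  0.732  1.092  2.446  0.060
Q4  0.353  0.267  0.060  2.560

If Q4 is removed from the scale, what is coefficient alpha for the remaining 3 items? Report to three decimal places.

coefficient alpha = 0.720

Remaining items: Q1, Q2, Q3 (k = 3).
Σσ²ᵢ = 1.593 + 1.063 + 2.446 = 5.102
Var(T) = 5.102 + 2 × 2.356 = 9.814
α (item deleted) = (3/2)·(1 − 5.102/9.814) = 0.720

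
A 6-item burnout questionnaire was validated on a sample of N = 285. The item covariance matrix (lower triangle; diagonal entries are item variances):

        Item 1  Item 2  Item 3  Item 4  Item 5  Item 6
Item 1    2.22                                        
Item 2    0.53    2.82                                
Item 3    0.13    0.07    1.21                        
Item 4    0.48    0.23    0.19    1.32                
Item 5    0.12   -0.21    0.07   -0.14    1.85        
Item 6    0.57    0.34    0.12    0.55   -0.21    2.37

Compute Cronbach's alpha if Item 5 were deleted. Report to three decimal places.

α = 0.491

Remaining items: Item 1, Item 2, Item 3, Item 4, Item 6 (k = 5).
Σσᵢ² = 2.22 + 2.82 + 1.21 + 1.32 + 2.37 = 9.94
Var(T) = 9.94 + 2 × 3.21 = 16.36
α (item deleted) = (5/4)·(1 − 9.94/16.36) = 0.491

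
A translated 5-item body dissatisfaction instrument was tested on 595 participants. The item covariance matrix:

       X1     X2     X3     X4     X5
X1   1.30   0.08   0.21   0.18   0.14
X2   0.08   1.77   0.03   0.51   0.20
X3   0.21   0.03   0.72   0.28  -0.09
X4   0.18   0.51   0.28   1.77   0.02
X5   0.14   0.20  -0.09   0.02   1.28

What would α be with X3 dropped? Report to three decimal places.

α = 0.360

Remaining items: X1, X2, X4, X5 (k = 4).
sum of item variances = 1.30 + 1.77 + 1.77 + 1.28 = 6.12
σ²_T = 6.12 + 2 × 1.13 = 8.38
α (item deleted) = (4/3)·(1 − 6.12/8.38) = 0.360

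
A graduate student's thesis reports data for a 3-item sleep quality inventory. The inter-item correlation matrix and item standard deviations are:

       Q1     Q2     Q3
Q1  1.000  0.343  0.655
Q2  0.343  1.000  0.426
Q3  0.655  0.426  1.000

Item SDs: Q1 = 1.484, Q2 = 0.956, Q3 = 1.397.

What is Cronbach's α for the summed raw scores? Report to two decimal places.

α = 0.73

Σσ²ᵢ = 1.484² + 0.956² + 1.397² = 5.0678
Covariances σ_ij = r_ij · s_i · s_j:
  σ(Q1,Q2) = 0.343 × 1.484 × 0.956 = 0.4866
  σ(Q1,Q3) = 0.655 × 1.484 × 1.397 = 1.3579
  σ(Q2,Q3) = 0.426 × 0.956 × 1.397 = 0.5689
σ²_T = Σσ²ᵢ + 2·Σσ_ij = 5.0678 + 2 × 2.4134 = 9.8946
α = (3/2)·(1 − 5.0678/9.8946) = 0.73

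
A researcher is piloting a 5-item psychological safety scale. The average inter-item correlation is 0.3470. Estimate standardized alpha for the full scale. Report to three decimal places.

standardized alpha = 0.727

Standardized α = k·r̄ / (1 + (k−1)·r̄) = 5 × 0.3470 / (1 + 4 × 0.3470)
  = 1.7350 / 2.3880 = 0.727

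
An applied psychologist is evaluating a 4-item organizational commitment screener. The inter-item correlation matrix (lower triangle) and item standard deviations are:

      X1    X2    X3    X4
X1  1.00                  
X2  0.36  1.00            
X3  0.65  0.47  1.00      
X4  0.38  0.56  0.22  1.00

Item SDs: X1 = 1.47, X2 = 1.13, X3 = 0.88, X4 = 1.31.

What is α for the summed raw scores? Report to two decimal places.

Σσ²ᵢ = 1.47² + 1.13² + 0.88² + 1.31² = 5.9283
Covariances σ_ij = r_ij · s_i · s_j:
  σ(X1,X2) = 0.36 × 1.47 × 1.13 = 0.5980
  σ(X1,X3) = 0.65 × 1.47 × 0.88 = 0.8408
  σ(X1,X4) = 0.38 × 1.47 × 1.31 = 0.7318
  σ(X2,X3) = 0.47 × 1.13 × 0.88 = 0.4674
  σ(X2,X4) = 0.56 × 1.13 × 1.31 = 0.8290
  σ(X3,X4) = 0.22 × 0.88 × 1.31 = 0.2536
σ²_T = Σσ²ᵢ + 2·Σσ_ij = 5.9283 + 2 × 3.7206 = 13.3695
α = (4/3)·(1 − 5.9283/13.3695) = 0.74

α = 0.74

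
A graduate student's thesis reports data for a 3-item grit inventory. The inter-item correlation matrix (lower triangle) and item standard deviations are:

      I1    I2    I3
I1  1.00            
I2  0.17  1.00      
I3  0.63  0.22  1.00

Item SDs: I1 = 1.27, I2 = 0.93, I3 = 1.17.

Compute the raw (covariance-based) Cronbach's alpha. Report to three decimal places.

Cronbach's alpha = 0.626

Σσ²ᵢ = 1.27² + 0.93² + 1.17² = 3.8467
Covariances σ_ij = r_ij · s_i · s_j:
  σ(I1,I2) = 0.17 × 1.27 × 0.93 = 0.2008
  σ(I1,I3) = 0.63 × 1.27 × 1.17 = 0.9361
  σ(I2,I3) = 0.22 × 0.93 × 1.17 = 0.2394
σ²_T = Σσ²ᵢ + 2·Σσ_ij = 3.8467 + 2 × 1.3763 = 6.5993
α = (3/2)·(1 − 3.8467/6.5993) = 0.626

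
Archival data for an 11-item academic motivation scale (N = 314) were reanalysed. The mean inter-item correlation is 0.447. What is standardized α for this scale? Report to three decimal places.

standardized α = 0.899

Standardized α = k·r̄ / (1 + (k−1)·r̄) = 11 × 0.447 / (1 + 10 × 0.447)
  = 4.9170 / 5.4700 = 0.899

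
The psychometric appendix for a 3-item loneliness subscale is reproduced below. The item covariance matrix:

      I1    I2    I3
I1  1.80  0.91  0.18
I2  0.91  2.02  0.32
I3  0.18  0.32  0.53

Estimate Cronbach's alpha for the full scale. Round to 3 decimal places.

ΣVar(i) = 1.80 + 2.02 + 0.53 = 4.35
Sum of off-diagonal covariances = 1.41
σ²_total = 4.35 + 2 × 1.41 = 7.17
α = (k/(k−1))·(1 − ΣVar(i)/σ²_total) = (3/2)·(1 − 4.35/7.17) = 0.590

Cronbach's alpha = 0.590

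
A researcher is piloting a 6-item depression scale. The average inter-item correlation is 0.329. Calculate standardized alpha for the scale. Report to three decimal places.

α = 0.746

Standardized α = k·r̄ / (1 + (k−1)·r̄) = 6 × 0.329 / (1 + 5 × 0.329)
  = 1.9740 / 2.6450 = 0.746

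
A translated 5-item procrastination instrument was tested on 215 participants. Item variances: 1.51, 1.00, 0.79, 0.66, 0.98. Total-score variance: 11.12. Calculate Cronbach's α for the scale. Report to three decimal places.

Σσ²ᵢ = 1.51 + 1.00 + 0.79 + 0.66 + 0.98 = 4.94
α = (k/(k−1))·(1 − Σσ²ᵢ/σ²_T) = (5/4)·(1 − 4.94/11.12) = 0.695

α = 0.695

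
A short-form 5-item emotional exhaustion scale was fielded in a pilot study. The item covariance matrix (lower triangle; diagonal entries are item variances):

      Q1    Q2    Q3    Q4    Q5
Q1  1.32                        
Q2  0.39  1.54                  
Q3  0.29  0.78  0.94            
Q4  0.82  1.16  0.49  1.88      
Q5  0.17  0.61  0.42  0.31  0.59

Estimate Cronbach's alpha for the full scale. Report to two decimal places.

Cronbach's alpha = 0.79

sum of item variances = 1.32 + 1.54 + 0.94 + 1.88 + 0.59 = 6.27
Sum of the distinct covariances = 5.44
σ²_total = 6.27 + 2 × 5.44 = 17.15
α = (k/(k−1))·(1 − sum of item variances/σ²_total) = (5/4)·(1 − 6.27/17.15) = 0.79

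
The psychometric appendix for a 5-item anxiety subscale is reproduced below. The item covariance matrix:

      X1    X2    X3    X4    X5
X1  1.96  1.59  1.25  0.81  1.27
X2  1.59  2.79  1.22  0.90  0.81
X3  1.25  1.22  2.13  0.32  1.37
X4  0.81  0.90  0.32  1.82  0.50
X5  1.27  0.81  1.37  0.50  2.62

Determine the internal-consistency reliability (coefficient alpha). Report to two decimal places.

coefficient alpha = 0.80

sum of item variances = 1.96 + 2.79 + 2.13 + 1.82 + 2.62 = 11.32
Sum of the distinct covariances = 10.04
Var(T) = 11.32 + 2 × 10.04 = 31.40
α = (k/(k−1))·(1 − sum of item variances/Var(T)) = (5/4)·(1 − 11.32/31.40) = 0.80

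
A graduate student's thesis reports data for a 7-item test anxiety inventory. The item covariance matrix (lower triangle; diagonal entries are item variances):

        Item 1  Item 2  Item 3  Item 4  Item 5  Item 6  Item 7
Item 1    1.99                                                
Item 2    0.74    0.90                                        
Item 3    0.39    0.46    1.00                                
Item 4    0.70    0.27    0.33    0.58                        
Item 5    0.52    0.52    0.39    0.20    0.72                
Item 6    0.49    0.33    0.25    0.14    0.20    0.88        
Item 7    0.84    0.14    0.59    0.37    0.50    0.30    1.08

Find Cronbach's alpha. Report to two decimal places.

Cronbach's alpha = 0.83

Σσ²ᵢ = 1.99 + 0.90 + 1.00 + 0.58 + 0.72 + 0.88 + 1.08 = 7.15
Sum of off-diagonal covariances = 8.67
total variance = 7.15 + 2 × 8.67 = 24.49
α = (k/(k−1))·(1 − Σσ²ᵢ/total variance) = (7/6)·(1 − 7.15/24.49) = 0.83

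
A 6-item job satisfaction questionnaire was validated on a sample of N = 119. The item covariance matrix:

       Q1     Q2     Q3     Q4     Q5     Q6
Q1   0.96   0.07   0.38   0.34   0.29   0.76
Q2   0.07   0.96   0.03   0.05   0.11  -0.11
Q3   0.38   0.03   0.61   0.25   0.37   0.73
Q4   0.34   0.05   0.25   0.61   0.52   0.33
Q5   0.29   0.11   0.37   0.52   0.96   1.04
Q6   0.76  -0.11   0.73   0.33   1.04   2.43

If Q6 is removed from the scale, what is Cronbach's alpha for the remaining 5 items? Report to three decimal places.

Remaining items: Q1, Q2, Q3, Q4, Q5 (k = 5).
Σσ²ᵢ = 0.96 + 0.96 + 0.61 + 0.61 + 0.96 = 4.10
σ²_T = 4.10 + 2 × 2.41 = 8.92
α (item deleted) = (5/4)·(1 − 4.10/8.92) = 0.675

Cronbach's alpha = 0.675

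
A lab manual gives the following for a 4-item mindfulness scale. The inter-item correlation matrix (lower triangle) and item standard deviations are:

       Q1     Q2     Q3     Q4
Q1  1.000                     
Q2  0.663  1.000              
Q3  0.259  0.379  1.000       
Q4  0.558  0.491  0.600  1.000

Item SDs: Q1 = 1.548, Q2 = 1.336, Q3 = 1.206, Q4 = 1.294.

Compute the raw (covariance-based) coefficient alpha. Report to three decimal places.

Σσ²ᵢ = 1.548² + 1.336² + 1.206² + 1.294² = 7.3101
Covariances σ_ij = r_ij · s_i · s_j:
  σ(Q1,Q2) = 0.663 × 1.548 × 1.336 = 1.3712
  σ(Q1,Q3) = 0.259 × 1.548 × 1.206 = 0.4835
  σ(Q1,Q4) = 0.558 × 1.548 × 1.294 = 1.1177
  σ(Q2,Q3) = 0.379 × 1.336 × 1.206 = 0.6107
  σ(Q2,Q4) = 0.491 × 1.336 × 1.294 = 0.8488
  σ(Q3,Q4) = 0.600 × 1.206 × 1.294 = 0.9363
σ²_T = Σσ²ᵢ + 2·Σσ_ij = 7.3101 + 2 × 5.3682 = 18.0465
α = (4/3)·(1 − 7.3101/18.0465) = 0.793

coefficient alpha = 0.793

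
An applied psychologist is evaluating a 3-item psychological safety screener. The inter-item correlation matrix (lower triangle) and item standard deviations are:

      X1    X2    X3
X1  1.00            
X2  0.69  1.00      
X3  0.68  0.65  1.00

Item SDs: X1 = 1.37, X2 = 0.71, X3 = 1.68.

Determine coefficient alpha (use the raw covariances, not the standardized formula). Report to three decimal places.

coefficient alpha = 0.805

Σσ²ᵢ = 1.37² + 0.71² + 1.68² = 5.2034
Covariances σ_ij = r_ij · s_i · s_j:
  σ(X1,X2) = 0.69 × 1.37 × 0.71 = 0.6712
  σ(X1,X3) = 0.68 × 1.37 × 1.68 = 1.5651
  σ(X2,X3) = 0.65 × 0.71 × 1.68 = 0.7753
σ²_T = Σσ²ᵢ + 2·Σσ_ij = 5.2034 + 2 × 3.0116 = 11.2266
α = (3/2)·(1 − 5.2034/11.2266) = 0.805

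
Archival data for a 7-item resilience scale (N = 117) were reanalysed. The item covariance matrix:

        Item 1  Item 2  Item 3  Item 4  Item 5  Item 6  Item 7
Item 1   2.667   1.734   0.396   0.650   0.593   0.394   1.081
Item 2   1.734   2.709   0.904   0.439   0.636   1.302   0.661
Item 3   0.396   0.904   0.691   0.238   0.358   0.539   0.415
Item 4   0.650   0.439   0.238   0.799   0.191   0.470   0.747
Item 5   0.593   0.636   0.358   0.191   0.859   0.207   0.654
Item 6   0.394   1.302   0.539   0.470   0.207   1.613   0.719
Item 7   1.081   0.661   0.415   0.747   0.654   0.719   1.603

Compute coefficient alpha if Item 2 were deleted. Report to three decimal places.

coefficient alpha = 0.780

Remaining items: Item 1, Item 3, Item 4, Item 5, Item 6, Item 7 (k = 6).
Σσ²ᵢ = 2.667 + 0.691 + 0.799 + 0.859 + 1.613 + 1.603 = 8.232
Var(T) = 8.232 + 2 × 7.652 = 23.536
α (item deleted) = (6/5)·(1 − 8.232/23.536) = 0.780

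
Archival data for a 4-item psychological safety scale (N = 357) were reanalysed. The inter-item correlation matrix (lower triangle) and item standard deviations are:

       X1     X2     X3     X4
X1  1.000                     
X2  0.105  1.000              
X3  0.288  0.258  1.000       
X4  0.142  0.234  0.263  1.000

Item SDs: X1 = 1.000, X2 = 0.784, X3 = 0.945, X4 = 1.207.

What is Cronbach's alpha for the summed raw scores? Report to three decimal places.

Σσ²ᵢ = 1.000² + 0.784² + 0.945² + 1.207² = 3.9645
Covariances σ_ij = r_ij · s_i · s_j:
  σ(X1,X2) = 0.105 × 1.000 × 0.784 = 0.0823
  σ(X1,X3) = 0.288 × 1.000 × 0.945 = 0.2722
  σ(X1,X4) = 0.142 × 1.000 × 1.207 = 0.1714
  σ(X2,X3) = 0.258 × 0.784 × 0.945 = 0.1911
  σ(X2,X4) = 0.234 × 0.784 × 1.207 = 0.2214
  σ(X3,X4) = 0.263 × 0.945 × 1.207 = 0.3000
σ²_T = Σσ²ᵢ + 2·Σσ_ij = 3.9645 + 2 × 1.2384 = 6.4413
α = (4/3)·(1 − 3.9645/6.4413) = 0.513

α = 0.513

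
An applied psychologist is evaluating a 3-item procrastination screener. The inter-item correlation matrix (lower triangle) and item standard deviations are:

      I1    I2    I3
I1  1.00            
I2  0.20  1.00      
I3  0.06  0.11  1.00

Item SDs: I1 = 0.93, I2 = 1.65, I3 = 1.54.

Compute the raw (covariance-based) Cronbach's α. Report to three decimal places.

Cronbach's α = 0.276

Σσ²ᵢ = 0.93² + 1.65² + 1.54² = 5.9590
Covariances σ_ij = r_ij · s_i · s_j:
  σ(I1,I2) = 0.20 × 0.93 × 1.65 = 0.3069
  σ(I1,I3) = 0.06 × 0.93 × 1.54 = 0.0859
  σ(I2,I3) = 0.11 × 1.65 × 1.54 = 0.2795
σ²_T = Σσ²ᵢ + 2·Σσ_ij = 5.9590 + 2 × 0.6723 = 7.3036
α = (3/2)·(1 − 5.9590/7.3036) = 0.276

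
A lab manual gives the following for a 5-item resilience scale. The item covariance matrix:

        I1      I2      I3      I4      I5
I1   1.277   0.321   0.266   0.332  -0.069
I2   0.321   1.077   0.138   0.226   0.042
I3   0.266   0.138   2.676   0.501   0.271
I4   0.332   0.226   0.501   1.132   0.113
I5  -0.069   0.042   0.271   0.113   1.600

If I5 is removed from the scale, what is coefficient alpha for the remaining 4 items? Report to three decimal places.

coefficient alpha = 0.489

Remaining items: I1, I2, I3, I4 (k = 4).
Σσᵢ² = 1.277 + 1.077 + 2.676 + 1.132 = 6.162
Var(T) = 6.162 + 2 × 1.784 = 9.730
α (item deleted) = (4/3)·(1 − 6.162/9.730) = 0.489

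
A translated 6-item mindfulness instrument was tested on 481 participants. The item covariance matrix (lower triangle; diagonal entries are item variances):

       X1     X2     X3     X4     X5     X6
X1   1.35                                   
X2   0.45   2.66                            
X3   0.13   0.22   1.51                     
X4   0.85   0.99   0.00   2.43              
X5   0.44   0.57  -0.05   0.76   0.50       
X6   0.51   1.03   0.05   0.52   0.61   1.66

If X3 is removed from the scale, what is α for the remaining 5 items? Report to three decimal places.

α = 0.763

Remaining items: X1, X2, X4, X5, X6 (k = 5).
sum of item variances = 1.35 + 2.66 + 2.43 + 0.50 + 1.66 = 8.60
Var(T) = 8.60 + 2 × 6.73 = 22.06
α (item deleted) = (5/4)·(1 − 8.60/22.06) = 0.763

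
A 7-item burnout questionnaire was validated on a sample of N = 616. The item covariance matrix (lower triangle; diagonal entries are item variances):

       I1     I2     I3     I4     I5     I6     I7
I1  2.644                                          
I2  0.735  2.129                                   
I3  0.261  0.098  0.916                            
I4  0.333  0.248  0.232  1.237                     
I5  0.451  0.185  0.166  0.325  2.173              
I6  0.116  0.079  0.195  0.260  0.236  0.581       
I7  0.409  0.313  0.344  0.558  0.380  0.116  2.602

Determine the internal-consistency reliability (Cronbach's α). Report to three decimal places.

Σσᵢ² = 2.644 + 2.129 + 0.916 + 1.237 + 2.173 + 0.581 + 2.602 = 12.282
Sum of the distinct covariances = 6.040
Var(T) = 12.282 + 2 × 6.040 = 24.362
α = (k/(k−1))·(1 − Σσᵢ²/Var(T)) = (7/6)·(1 − 12.282/24.362) = 0.578

α = 0.578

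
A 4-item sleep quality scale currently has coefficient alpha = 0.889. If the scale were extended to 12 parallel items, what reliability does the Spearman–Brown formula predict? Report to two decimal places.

predicted reliability = 0.96

Length factor m = 12/4 = 3.0000
α' = m·α / (1 + (m−1)·α)
   = 12/4 × 0.889 / (1 + (12/4 − 1) × 0.889)
   = 2.6670 / 2.7780 = 0.96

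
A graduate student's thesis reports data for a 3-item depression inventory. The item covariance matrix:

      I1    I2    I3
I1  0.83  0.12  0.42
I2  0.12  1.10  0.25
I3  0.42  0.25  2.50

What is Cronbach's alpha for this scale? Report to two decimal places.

α = 0.39

ΣVar(i) = 0.83 + 1.10 + 2.50 = 4.43
Sum of off-diagonal covariances = 0.79
Var(T) = 4.43 + 2 × 0.79 = 6.01
α = (k/(k−1))·(1 − ΣVar(i)/Var(T)) = (3/2)·(1 − 4.43/6.01) = 0.39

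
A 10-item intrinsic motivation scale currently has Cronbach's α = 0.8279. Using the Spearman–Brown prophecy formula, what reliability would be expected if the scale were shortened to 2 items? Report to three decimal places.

Length factor m = 2/10 = 0.2000
α' = m·α / (1 − (1−m)·α)
   = 2/10 × 0.8279 / (1 − (1 − 2/10) × 0.8279)
   = 0.1656 / 0.3377 = 0.490

predicted reliability = 0.490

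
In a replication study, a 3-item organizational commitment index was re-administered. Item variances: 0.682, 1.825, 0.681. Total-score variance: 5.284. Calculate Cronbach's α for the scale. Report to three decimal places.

ΣVar(i) = 0.682 + 1.825 + 0.681 = 3.188
α = (k/(k−1))·(1 − ΣVar(i)/total variance) = (3/2)·(1 − 3.188/5.284) = 0.595

α = 0.595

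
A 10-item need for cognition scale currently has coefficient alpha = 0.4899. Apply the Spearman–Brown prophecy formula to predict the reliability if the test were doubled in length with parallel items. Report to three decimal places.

predicted reliability = 0.658

Length factor m = 2
α' = m·α / (1 + (m−1)·α)
   = 2 × 0.4899 / (1 + (2 − 1) × 0.4899)
   = 0.9798 / 1.4899 = 0.658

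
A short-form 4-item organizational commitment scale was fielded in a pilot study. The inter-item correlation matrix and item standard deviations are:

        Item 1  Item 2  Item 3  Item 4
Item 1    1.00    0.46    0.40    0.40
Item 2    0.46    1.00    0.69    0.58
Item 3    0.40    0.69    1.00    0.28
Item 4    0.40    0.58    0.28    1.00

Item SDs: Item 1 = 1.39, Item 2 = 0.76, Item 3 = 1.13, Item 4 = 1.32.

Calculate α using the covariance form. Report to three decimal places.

α = 0.739

Σσ²ᵢ = 1.39² + 0.76² + 1.13² + 1.32² = 5.5290
Covariances σ_ij = r_ij · s_i · s_j:
  σ(Item 1,Item 2) = 0.46 × 1.39 × 0.76 = 0.4859
  σ(Item 1,Item 3) = 0.40 × 1.39 × 1.13 = 0.6283
  σ(Item 1,Item 4) = 0.40 × 1.39 × 1.32 = 0.7339
  σ(Item 2,Item 3) = 0.69 × 0.76 × 1.13 = 0.5926
  σ(Item 2,Item 4) = 0.58 × 0.76 × 1.32 = 0.5819
  σ(Item 3,Item 4) = 0.28 × 1.13 × 1.32 = 0.4176
σ²_T = Σσ²ᵢ + 2·Σσ_ij = 5.5290 + 2 × 3.4402 = 12.4094
α = (4/3)·(1 − 5.5290/12.4094) = 0.739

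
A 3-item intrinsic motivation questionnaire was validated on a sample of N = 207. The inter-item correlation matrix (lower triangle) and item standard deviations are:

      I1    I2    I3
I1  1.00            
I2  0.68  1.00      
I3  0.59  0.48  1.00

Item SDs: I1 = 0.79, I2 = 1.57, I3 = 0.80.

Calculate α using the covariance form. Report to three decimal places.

α = 0.741

Σσ²ᵢ = 0.79² + 1.57² + 0.80² = 3.7290
Covariances σ_ij = r_ij · s_i · s_j:
  σ(I1,I2) = 0.68 × 0.79 × 1.57 = 0.8434
  σ(I1,I3) = 0.59 × 0.79 × 0.80 = 0.3729
  σ(I2,I3) = 0.48 × 1.57 × 0.80 = 0.6029
σ²_T = Σσ²ᵢ + 2·Σσ_ij = 3.7290 + 2 × 1.8192 = 7.3674
α = (3/2)·(1 − 3.7290/7.3674) = 0.741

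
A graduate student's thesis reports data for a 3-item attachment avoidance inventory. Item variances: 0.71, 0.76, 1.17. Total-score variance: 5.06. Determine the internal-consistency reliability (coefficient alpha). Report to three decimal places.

α = 0.717

Σσᵢ² = 0.71 + 0.76 + 1.17 = 2.64
α = (k/(k−1))·(1 − Σσᵢ²/Var(T)) = (3/2)·(1 − 2.64/5.06) = 0.717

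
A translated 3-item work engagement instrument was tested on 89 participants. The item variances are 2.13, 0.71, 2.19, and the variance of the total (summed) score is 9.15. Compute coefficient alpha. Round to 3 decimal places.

Σσ²ᵢ = 2.13 + 0.71 + 2.19 = 5.03
α = (k/(k−1))·(1 − Σσ²ᵢ/σ²_total) = (3/2)·(1 − 5.03/9.15) = 0.675

coefficient alpha = 0.675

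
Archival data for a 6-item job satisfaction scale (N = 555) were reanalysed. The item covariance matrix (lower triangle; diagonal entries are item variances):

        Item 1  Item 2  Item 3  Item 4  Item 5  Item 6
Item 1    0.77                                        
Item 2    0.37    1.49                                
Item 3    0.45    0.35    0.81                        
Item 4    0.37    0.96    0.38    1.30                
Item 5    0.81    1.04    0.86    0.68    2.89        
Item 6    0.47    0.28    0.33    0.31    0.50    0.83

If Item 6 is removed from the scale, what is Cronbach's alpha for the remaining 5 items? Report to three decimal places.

α = 0.792

Remaining items: Item 1, Item 2, Item 3, Item 4, Item 5 (k = 5).
ΣVar(i) = 0.77 + 1.49 + 0.81 + 1.30 + 2.89 = 7.26
σ²_total = 7.26 + 2 × 6.27 = 19.80
α (item deleted) = (5/4)·(1 − 7.26/19.80) = 0.792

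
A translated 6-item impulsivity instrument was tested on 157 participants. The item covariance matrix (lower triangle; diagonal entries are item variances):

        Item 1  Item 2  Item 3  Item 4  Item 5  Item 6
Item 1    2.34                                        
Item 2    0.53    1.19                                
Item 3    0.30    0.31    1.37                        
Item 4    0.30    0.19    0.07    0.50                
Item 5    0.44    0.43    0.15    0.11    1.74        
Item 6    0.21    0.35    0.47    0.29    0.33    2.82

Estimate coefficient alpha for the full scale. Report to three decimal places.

coefficient alpha = 0.568

Σσᵢ² = 2.34 + 1.19 + 1.37 + 0.50 + 1.74 + 2.82 = 9.96
Sum of the distinct covariances = 4.48
total variance = 9.96 + 2 × 4.48 = 18.92
α = (k/(k−1))·(1 − Σσᵢ²/total variance) = (6/5)·(1 − 9.96/18.92) = 0.568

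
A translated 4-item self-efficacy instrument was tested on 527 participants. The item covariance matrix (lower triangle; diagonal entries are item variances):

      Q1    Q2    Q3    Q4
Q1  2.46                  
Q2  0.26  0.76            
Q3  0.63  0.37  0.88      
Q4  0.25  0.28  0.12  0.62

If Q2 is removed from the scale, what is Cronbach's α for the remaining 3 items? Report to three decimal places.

Remaining items: Q1, Q3, Q4 (k = 3).
Σσ²ᵢ = 2.46 + 0.88 + 0.62 = 3.96
σ²_total = 3.96 + 2 × 1.00 = 5.96
α (item deleted) = (3/2)·(1 − 3.96/5.96) = 0.503

α = 0.503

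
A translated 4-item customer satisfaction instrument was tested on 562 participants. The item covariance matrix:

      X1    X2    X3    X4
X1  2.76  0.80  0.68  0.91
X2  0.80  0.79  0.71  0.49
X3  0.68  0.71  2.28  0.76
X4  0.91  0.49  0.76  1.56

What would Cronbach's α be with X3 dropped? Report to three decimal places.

α = 0.694

Remaining items: X1, X2, X4 (k = 3).
Σσᵢ² = 2.76 + 0.79 + 1.56 = 5.11
Var(T) = 5.11 + 2 × 2.20 = 9.51
α (item deleted) = (3/2)·(1 − 5.11/9.51) = 0.694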